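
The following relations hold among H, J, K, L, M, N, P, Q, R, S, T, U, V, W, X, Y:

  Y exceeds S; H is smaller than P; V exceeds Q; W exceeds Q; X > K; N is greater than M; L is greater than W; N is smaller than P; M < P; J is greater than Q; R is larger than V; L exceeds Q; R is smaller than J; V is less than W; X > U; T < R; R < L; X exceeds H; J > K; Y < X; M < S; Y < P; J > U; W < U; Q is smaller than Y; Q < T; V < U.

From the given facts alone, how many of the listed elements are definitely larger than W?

4

The elements the relations force above W are U, L, J, X — no chain reaches any other.
That is 4.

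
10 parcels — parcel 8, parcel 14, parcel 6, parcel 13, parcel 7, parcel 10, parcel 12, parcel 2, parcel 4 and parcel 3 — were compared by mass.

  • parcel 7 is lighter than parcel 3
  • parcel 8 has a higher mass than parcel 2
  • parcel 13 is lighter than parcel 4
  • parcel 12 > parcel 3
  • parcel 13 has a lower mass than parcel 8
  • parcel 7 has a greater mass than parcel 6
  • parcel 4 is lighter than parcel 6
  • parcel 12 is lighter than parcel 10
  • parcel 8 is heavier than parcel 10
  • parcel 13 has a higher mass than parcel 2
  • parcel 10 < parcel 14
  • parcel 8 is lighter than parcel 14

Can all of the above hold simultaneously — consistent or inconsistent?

consistent

Every relation is compatible with parcel 2 < parcel 13 < parcel 4 < parcel 6 < parcel 7 < parcel 3 < parcel 12 < parcel 10 < parcel 8 < parcel 14; the set is consistent.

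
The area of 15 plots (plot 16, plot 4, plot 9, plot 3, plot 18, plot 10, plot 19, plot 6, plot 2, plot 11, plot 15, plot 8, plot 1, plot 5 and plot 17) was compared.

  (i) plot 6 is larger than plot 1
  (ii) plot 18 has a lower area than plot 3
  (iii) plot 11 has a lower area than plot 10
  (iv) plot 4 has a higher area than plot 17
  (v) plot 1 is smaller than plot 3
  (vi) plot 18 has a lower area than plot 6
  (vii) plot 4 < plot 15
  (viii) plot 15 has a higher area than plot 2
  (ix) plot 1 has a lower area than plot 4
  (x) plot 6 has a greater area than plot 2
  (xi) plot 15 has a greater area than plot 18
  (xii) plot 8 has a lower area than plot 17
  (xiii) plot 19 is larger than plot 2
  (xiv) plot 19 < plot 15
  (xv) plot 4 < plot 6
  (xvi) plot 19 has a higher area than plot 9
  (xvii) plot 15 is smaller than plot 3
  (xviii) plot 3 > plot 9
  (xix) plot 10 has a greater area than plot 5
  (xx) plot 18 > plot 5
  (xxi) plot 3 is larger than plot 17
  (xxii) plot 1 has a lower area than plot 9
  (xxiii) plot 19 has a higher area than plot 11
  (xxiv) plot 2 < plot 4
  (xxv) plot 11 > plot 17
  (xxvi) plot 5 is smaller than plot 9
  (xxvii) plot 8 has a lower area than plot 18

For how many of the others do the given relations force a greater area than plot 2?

5

From plot 2 the given relations immediately reach plot 19, plot 4, plot 6, plot 15.
From those, plot 3 — 5 in total.
No other element is forced above plot 2 by the given relations, so the count is 5.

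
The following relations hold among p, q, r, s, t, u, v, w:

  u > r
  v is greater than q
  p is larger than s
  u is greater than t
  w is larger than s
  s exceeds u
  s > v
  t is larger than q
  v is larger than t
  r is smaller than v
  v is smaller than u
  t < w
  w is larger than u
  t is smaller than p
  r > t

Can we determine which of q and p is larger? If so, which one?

q < t and t < r give q < r.
Then r < v extends the chain to v.
With v < u: q < t < r < v < u.
Then u < s extends the chain to s.
With s < p: q < t < r < v < u < s < p.
So p is larger.

p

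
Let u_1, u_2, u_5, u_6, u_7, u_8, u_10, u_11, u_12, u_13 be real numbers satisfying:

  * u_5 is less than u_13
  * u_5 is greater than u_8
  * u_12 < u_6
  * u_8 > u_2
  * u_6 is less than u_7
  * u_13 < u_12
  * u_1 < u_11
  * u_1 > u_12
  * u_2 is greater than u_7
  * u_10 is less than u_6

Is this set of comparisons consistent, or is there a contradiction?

inconsistent

Chaining the given relations yields u_6 < u_7 < u_2 < u_8 < u_5 < u_13 < u_12, so u_6 < u_12. But one relation states u_12 < u_6. These cannot both hold.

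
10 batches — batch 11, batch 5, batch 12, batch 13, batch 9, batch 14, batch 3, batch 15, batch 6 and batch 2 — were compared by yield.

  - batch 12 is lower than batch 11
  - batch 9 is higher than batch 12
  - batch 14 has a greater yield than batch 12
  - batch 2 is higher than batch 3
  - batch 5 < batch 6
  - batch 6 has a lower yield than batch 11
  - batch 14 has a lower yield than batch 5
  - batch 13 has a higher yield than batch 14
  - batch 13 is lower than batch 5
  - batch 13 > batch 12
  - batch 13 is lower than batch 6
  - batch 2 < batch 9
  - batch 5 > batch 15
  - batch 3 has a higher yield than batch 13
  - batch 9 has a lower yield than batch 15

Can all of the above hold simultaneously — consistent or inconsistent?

The single ordering batch 12 < batch 14 < batch 13 < batch 3 < batch 2 < batch 9 < batch 15 < batch 5 < batch 6 < batch 11 satisfies every listed relation, so no contradiction arises.

consistent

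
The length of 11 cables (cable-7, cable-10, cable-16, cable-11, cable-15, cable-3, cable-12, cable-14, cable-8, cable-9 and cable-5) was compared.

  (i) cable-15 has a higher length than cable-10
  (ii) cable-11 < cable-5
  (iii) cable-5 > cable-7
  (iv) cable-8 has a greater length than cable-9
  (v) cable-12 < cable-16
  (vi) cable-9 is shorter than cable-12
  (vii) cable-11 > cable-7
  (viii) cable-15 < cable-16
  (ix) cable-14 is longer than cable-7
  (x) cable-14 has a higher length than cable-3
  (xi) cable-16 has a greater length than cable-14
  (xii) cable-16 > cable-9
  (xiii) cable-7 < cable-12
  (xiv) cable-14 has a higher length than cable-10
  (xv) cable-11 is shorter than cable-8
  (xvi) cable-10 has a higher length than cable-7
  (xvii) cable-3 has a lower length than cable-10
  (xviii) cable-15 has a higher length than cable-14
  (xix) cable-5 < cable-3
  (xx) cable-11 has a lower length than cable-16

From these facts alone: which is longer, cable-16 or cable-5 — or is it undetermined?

cable-5 < cable-3 and cable-3 < cable-10 give cable-5 < cable-10.
Then cable-10 < cable-14 extends the chain to cable-14.
With cable-14 < cable-15: cable-5 < cable-3 < cable-10 < cable-14 < cable-15.
With cable-15 < cable-16: cable-5 < cable-3 < cable-10 < cable-14 < cable-15 < cable-16.
So cable-16 is longer.

cable-16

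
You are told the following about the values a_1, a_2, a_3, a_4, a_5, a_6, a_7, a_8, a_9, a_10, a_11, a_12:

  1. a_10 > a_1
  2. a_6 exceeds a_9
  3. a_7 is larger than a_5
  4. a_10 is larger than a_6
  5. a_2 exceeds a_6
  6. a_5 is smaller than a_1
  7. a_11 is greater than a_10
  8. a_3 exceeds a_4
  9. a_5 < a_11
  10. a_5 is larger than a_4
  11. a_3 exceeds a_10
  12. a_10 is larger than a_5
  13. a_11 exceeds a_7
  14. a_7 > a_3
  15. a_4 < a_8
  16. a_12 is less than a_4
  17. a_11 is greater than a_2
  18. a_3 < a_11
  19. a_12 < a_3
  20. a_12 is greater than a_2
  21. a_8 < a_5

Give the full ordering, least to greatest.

Each adjacent pair is fixed by a given relation: a_9 < a_6; a_6 < a_2; a_2 < a_12; a_12 < a_4; a_4 < a_8; a_8 < a_5; a_5 < a_1; a_1 < a_10; a_10 < a_3; a_3 < a_7; a_7 < a_11. Chaining them end to end gives the full order.

a_9 < a_6 < a_2 < a_12 < a_4 < a_8 < a_5 < a_1 < a_10 < a_3 < a_7 < a_11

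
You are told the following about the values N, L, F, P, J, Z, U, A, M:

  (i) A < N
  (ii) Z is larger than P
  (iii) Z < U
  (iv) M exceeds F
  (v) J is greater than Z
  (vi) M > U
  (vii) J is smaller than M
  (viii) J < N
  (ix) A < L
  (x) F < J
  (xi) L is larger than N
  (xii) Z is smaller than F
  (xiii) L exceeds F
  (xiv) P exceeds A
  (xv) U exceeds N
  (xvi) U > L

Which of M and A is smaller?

A < P and P < Z give A < Z.
With Z < F: A < P < Z < F.
With F < J: A < P < Z < F < J.
With J < N: A < P < Z < F < J < N.
Then N < U extends the chain to U.
Then U < M extends the chain to M.
So A < M; A is the smaller of the two.

A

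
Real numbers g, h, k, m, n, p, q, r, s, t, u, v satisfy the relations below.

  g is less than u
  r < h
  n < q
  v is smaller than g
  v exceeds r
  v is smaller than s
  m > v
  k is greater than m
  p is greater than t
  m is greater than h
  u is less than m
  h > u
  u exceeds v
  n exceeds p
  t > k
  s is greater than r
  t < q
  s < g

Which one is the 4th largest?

t

Chaining the given pairs: r < v < s < g < u < h < m < k < t < p < n < q.
Counting 4 from the largest end gives t.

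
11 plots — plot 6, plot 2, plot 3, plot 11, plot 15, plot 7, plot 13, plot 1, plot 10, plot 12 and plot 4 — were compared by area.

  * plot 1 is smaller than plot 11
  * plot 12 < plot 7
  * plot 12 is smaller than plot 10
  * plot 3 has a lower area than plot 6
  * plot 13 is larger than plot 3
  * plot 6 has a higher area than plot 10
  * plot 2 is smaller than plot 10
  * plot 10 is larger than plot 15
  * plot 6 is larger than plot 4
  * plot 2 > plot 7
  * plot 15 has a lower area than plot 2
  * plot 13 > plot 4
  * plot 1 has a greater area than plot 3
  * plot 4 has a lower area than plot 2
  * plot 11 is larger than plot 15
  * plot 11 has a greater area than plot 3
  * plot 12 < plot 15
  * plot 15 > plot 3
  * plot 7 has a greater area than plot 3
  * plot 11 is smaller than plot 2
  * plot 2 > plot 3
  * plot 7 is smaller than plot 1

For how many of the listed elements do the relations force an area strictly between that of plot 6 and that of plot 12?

6

Chaining upward from plot 12 reaches: plot 7, plot 15, plot 1, plot 11, plot 2, plot 10.
Chaining downward from plot 6 reaches: plot 3, plot 7, plot 4, plot 15, plot 1, plot 11, plot 2, plot 10.
Strictly between plot 12 and plot 6 are those in both lists: plot 7, plot 15, plot 1, plot 11, plot 2, plot 10 — 6 elements.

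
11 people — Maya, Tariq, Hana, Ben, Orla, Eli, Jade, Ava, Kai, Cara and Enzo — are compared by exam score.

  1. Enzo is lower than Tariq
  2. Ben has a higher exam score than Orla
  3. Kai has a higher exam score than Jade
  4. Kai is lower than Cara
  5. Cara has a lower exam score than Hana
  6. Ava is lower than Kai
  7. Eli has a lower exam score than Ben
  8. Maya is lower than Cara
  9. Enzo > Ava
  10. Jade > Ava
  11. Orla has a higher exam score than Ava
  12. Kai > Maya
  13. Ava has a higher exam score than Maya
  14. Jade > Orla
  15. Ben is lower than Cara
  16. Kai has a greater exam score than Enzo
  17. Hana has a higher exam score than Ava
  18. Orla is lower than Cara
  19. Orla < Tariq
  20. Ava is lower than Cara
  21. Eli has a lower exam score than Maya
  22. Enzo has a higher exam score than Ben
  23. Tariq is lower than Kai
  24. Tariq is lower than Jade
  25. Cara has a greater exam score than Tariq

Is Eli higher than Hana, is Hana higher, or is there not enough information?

Hana

Following the relations from Eli: Eli < Maya < Ava < Orla < Ben < Enzo < Tariq < Jade < Kai < Cara < Hana.
So Hana is higher.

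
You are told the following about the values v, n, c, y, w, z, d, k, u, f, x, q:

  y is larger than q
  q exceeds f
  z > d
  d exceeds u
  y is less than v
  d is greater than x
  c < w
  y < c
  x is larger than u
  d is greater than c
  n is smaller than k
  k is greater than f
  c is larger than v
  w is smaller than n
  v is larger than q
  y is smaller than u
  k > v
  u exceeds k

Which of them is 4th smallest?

Piecing the relations together gives one ordering: f < q < y < v < c < w < n < k < u < x < d < z.
The 4th smallest is v.

v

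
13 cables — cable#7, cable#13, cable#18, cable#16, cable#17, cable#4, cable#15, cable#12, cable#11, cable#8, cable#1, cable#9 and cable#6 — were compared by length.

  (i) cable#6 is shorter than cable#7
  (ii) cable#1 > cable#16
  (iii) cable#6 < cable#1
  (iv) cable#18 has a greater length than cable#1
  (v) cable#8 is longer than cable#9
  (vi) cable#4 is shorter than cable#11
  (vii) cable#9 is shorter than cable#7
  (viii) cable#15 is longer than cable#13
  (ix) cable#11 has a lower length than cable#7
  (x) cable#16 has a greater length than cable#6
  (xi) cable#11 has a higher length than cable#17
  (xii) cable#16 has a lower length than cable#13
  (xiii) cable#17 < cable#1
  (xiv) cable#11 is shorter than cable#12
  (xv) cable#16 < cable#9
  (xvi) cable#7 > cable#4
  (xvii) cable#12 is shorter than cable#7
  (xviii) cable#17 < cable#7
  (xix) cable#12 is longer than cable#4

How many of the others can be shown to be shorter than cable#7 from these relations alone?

7

The elements the relations force below cable#7 are cable#6, cable#16, cable#4, cable#17, cable#9, cable#11, cable#12 — no chain reaches any other.
That is 7.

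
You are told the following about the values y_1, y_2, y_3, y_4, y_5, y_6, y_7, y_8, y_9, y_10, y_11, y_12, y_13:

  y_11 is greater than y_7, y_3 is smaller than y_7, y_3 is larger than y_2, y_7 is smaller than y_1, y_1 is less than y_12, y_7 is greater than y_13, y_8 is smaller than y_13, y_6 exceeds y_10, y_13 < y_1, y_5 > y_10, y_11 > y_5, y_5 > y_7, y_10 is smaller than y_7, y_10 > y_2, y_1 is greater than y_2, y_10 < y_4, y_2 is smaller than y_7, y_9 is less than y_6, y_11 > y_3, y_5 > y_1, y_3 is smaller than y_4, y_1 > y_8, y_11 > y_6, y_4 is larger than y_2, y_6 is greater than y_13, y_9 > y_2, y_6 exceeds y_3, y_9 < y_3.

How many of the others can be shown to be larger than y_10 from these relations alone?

The elements the relations force above y_10 are y_6, y_7, y_1, y_4, y_5, y_12, y_11 — no chain reaches any other.
That is 7.

7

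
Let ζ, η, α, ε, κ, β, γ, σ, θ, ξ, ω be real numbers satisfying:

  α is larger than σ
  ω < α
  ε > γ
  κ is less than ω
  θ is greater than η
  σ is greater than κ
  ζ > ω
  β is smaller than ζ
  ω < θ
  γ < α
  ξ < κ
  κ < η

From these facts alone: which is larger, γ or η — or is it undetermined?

undetermined

Following every chain through γ: above γ we get ε, α.
η is not reached, and no chain runs the other way from η to γ.
So the given relations leave the order of γ and η undetermined.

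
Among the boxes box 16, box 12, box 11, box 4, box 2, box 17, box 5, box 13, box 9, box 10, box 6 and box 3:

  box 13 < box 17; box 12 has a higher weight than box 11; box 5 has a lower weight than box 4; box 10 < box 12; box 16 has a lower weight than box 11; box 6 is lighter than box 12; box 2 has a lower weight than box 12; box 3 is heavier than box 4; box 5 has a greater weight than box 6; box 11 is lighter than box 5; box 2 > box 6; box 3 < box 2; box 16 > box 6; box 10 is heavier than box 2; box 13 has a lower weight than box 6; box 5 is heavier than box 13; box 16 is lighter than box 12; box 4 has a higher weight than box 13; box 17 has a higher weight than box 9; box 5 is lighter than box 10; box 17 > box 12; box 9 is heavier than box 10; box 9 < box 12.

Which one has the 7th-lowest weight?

box 3

Chaining the given pairs: box 13 < box 6 < box 16 < box 11 < box 5 < box 4 < box 3 < box 2 < box 10 < box 9 < box 12 < box 17.
The 7th smallest is box 3.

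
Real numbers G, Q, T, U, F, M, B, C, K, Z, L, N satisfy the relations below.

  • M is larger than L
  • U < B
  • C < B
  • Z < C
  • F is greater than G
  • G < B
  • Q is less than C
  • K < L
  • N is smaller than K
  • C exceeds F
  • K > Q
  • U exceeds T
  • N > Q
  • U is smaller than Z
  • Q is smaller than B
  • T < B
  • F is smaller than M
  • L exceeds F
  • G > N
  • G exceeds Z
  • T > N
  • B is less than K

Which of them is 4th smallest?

U

Chaining the given pairs: Q < N < T < U < Z < G < F < C < B < K < L < M.
The 4th smallest is U.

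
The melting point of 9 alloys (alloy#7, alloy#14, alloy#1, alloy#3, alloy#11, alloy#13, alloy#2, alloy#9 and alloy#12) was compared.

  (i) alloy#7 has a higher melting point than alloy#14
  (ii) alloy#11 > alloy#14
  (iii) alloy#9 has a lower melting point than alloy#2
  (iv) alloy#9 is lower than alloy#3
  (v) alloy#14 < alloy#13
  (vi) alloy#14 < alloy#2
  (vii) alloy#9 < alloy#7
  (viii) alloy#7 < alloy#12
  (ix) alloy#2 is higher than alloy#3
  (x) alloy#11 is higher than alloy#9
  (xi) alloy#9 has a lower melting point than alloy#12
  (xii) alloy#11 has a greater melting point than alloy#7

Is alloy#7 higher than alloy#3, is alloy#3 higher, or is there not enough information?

undetermined

Following every chain through alloy#3: above alloy#3 we get alloy#2; below alloy#3 we get alloy#9.
alloy#7 is not reached, and no chain runs the other way from alloy#7 to alloy#3.
So the given relations leave the order of alloy#3 and alloy#7 undetermined.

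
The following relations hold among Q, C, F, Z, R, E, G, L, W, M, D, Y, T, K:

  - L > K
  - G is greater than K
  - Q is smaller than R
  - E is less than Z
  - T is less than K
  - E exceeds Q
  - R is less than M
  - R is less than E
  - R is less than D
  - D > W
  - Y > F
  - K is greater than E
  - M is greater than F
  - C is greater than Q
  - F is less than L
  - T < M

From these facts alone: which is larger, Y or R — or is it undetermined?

undetermined

Following every chain through R: above R we get M, E, K, L, Z, G, D; below R we get Q.
Y is not reached, and no chain runs the other way from Y to R.
So the given relations leave the order of R and Y undetermined.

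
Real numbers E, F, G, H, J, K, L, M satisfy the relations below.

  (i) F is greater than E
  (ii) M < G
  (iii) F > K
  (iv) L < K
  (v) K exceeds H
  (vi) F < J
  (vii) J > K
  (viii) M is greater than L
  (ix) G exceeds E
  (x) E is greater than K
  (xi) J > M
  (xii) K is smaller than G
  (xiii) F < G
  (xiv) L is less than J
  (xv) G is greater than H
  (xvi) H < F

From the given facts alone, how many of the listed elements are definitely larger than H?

Directly above H: K, F, G.
One step further: E, J (5 so far).
Nothing else is reachable above H; 5 in all.

5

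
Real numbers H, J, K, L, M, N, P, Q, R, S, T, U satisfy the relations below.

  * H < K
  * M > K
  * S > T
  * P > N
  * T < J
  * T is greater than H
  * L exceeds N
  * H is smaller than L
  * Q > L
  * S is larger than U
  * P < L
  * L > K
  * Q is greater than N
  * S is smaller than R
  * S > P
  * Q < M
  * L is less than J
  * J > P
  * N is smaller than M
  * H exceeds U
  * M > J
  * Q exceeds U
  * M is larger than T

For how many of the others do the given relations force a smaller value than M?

From M the given relations immediately reach N, K, T, J, Q.
From those, U, H, P, L — 9 in total.
Nothing else is reachable below M; 9 in all.

9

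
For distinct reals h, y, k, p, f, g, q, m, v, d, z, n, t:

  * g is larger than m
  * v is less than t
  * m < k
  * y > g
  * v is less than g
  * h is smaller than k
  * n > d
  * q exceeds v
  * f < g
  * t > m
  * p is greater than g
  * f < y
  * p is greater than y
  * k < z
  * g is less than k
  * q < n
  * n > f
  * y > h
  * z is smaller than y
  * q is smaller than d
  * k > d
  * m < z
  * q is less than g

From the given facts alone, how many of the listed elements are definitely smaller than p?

10

The elements the relations force below p are v, f, q, m, d, g, h, k, z, y — no chain reaches any other.
That is 10.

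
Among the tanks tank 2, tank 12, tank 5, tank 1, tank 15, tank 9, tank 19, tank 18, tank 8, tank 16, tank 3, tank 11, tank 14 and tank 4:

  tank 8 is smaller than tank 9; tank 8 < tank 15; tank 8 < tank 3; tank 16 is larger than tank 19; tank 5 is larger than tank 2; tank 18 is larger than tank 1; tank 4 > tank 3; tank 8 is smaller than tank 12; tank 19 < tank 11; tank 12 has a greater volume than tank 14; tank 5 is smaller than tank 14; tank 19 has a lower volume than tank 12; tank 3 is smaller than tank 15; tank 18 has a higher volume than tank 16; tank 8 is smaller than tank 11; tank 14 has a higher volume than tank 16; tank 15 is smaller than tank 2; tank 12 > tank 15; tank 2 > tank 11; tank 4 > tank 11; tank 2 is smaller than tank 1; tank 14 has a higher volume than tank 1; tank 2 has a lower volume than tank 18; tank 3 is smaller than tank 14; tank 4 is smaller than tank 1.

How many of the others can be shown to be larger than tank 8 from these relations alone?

11

From tank 8 the given relations immediately reach tank 11, tank 3, tank 15, tank 9, tank 12.
From those, tank 2, tank 4, tank 14 — 8 in total.
From those, tank 5, tank 1, tank 18 — 11 in total.
No other element is forced above tank 8 by the given relations, so the count is 11.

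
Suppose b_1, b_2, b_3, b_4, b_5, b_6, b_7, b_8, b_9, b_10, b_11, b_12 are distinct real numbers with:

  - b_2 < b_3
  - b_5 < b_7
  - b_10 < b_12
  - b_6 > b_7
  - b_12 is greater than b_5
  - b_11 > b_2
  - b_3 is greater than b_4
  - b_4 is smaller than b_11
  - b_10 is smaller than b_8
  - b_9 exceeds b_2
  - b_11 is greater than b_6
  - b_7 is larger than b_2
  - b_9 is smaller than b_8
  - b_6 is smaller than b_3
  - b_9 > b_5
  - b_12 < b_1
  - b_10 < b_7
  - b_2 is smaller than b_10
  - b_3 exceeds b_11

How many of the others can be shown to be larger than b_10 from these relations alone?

From b_10 the given relations immediately reach b_7, b_12, b_8.
From those, b_1, b_6 — 5 in total.
From those, b_11, b_3 — 7 in total.
Nothing else is reachable above b_10; 7 in all.

7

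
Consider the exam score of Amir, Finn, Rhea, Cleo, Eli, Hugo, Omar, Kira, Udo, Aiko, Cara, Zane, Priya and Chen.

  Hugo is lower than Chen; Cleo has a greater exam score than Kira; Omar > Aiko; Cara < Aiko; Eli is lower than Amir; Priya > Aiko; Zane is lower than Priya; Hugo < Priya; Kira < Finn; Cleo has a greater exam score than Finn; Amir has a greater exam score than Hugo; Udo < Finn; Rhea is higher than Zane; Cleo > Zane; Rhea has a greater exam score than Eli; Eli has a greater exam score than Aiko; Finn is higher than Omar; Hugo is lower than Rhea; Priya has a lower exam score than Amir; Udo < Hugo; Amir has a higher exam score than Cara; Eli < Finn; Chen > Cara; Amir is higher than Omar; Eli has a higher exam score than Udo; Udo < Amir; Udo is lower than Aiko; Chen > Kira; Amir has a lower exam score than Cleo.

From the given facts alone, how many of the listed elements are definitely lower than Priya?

From Priya the given relations immediately reach Zane, Aiko, Hugo.
From those, Cara, Udo — 5 in total.
No other element is forced below Priya by the given relations, so the count is 5.

5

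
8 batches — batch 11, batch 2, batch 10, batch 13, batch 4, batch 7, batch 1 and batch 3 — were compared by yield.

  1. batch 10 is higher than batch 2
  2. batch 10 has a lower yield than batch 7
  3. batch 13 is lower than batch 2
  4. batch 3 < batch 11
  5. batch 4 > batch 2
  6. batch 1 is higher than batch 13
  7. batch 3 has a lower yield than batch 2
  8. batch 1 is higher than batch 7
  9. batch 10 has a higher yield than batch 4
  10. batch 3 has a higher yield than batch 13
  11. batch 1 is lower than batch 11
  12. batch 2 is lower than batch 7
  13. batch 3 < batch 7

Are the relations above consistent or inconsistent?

Every relation is compatible with batch 13 < batch 3 < batch 2 < batch 4 < batch 10 < batch 7 < batch 1 < batch 11; the set is consistent.

consistent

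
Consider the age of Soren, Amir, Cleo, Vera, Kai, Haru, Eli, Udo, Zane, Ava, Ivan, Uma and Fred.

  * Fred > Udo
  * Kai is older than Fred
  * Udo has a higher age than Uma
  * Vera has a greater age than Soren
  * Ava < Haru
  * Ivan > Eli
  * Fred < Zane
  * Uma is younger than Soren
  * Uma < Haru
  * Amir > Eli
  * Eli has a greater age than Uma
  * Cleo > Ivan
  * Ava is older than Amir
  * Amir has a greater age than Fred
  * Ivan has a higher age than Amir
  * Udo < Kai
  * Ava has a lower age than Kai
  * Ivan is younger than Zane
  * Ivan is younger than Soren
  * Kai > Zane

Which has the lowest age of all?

Chaining upward from Uma: directly above it, Udo, Eli, Soren, Haru; then Fred, Amir, Ivan, Vera, Kai; then Ava, Zane, Cleo.
That covers every other element, and nothing is given below Uma, so Uma is the lowest age.

Uma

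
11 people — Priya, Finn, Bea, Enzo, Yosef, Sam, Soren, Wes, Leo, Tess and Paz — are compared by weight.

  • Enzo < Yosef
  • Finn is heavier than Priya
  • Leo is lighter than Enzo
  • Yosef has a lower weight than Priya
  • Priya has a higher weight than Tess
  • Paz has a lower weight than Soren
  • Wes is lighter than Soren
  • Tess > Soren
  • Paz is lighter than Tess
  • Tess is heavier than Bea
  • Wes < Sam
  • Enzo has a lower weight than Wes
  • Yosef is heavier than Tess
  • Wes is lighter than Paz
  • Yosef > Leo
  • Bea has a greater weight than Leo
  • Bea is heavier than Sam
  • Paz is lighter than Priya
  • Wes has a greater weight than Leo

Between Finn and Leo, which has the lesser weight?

Following the relations from Leo: Leo < Enzo < Wes < Paz < Soren < Tess < Yosef < Priya < Finn.
So Leo < Finn; Leo is the lighter of the two.

Leo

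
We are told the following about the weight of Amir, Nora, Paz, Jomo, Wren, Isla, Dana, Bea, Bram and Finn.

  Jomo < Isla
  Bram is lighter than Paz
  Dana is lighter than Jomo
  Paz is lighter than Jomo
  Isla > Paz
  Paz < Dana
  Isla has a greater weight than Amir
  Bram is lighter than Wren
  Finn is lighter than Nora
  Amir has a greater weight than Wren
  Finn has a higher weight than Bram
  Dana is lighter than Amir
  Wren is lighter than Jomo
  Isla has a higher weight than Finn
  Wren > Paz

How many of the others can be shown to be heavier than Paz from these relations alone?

Directly above Paz: Dana, Wren, Jomo, Isla.
One step further: Amir (5 so far).
No other element is forced above Paz by the given relations, so the count is 5.

5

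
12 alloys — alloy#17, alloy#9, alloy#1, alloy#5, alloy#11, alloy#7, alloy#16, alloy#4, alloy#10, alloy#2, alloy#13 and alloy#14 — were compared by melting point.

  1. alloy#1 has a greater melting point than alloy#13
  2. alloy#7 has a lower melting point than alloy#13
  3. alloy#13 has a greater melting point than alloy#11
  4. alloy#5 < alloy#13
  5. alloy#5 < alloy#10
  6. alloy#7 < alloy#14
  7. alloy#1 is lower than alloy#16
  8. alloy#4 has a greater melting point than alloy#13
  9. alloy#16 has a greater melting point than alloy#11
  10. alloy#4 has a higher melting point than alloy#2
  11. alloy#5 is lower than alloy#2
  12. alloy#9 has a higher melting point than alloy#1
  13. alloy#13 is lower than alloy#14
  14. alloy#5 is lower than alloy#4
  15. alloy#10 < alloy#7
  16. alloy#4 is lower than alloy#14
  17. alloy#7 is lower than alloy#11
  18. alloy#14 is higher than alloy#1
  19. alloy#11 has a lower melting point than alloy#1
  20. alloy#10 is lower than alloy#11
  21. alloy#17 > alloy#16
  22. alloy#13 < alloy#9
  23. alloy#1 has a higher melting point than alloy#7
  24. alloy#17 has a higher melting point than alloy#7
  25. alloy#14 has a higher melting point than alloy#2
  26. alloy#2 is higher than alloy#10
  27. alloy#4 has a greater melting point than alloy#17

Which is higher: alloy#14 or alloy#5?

alloy#14

alloy#5 < alloy#10 < alloy#7 < alloy#11 < alloy#13 < alloy#1 < alloy#16 < alloy#17 < alloy#4 < alloy#14, by transitivity through alloy#10, alloy#7, alloy#11, alloy#13, alloy#1, alloy#16, alloy#17, alloy#4.
So alloy#5 < alloy#14; alloy#14 is the higher of the two.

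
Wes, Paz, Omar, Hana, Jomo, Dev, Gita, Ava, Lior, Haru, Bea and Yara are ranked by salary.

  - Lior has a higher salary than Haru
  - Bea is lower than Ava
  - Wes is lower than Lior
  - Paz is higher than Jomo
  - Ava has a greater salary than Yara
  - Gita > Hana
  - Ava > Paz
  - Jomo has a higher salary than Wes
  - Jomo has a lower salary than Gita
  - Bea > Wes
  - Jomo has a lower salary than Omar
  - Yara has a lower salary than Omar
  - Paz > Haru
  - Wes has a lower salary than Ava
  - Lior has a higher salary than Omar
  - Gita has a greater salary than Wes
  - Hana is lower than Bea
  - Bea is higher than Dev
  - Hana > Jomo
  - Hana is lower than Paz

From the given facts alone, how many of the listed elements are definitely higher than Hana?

4

Directly above Hana: Bea, Paz, Gita.
One step further: Ava (4 so far).
No other element is forced above Hana by the given relations, so the count is 4.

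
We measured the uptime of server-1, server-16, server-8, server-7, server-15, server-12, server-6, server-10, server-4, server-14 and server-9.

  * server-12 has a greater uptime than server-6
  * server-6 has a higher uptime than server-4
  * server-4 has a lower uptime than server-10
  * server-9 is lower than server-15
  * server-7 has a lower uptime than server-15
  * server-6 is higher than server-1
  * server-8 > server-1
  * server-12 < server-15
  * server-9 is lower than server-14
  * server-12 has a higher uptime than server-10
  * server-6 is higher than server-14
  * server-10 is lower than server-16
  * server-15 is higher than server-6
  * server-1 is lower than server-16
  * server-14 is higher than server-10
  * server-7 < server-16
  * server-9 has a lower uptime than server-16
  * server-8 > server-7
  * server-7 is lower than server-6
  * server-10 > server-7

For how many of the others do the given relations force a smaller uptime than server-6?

6

From server-6 the given relations immediately reach server-7, server-1, server-4, server-14.
From those, server-9, server-10 — 6 in total.
Nothing else is reachable below server-6; 6 in all.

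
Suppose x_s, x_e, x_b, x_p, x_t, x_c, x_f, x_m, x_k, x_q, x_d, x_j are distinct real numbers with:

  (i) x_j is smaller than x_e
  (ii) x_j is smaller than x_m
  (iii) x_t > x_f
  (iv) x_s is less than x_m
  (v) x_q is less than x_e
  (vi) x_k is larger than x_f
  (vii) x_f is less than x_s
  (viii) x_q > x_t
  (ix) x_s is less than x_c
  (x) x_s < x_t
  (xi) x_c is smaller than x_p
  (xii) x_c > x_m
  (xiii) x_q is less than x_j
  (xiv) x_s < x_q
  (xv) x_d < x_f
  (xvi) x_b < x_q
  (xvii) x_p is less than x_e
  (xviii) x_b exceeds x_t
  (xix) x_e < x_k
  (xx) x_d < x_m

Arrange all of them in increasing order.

x_d < x_f < x_s < x_t < x_b < x_q < x_j < x_m < x_c < x_p < x_e < x_k

Nothing is placed below x_d, so it is least; from there x_d < x_f; x_f < x_s; x_s < x_t; x_t < x_b; x_b < x_q; x_q < x_j; x_j < x_m; x_m < x_c; x_c < x_p; x_p < x_e; x_e < x_k, each given directly.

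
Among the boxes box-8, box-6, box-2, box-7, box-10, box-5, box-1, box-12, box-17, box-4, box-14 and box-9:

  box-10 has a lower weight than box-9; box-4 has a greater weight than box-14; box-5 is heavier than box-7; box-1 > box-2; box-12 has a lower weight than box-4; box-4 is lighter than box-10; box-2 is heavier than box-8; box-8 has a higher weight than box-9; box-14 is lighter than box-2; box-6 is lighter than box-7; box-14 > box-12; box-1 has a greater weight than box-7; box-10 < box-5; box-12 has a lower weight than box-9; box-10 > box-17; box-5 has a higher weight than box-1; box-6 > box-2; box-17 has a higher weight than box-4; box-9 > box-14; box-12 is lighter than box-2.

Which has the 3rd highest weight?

Piecing the relations together gives one ordering: box-12 < box-14 < box-4 < box-17 < box-10 < box-9 < box-8 < box-2 < box-6 < box-7 < box-1 < box-5.
The 3rd largest is box-7.

box-7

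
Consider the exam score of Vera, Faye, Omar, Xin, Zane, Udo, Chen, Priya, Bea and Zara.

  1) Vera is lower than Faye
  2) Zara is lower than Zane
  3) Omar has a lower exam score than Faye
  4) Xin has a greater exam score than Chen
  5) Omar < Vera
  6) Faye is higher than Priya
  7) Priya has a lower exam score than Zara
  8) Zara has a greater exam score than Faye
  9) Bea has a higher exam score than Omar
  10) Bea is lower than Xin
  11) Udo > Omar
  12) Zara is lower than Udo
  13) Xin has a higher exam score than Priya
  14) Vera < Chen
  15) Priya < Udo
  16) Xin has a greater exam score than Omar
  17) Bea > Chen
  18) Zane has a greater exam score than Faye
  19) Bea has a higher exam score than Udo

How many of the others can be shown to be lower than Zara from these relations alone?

4

Directly below Zara: Priya, Faye.
One step further: Omar, Vera (4 so far).
No other element is forced below Zara by the given relations, so the count is 4.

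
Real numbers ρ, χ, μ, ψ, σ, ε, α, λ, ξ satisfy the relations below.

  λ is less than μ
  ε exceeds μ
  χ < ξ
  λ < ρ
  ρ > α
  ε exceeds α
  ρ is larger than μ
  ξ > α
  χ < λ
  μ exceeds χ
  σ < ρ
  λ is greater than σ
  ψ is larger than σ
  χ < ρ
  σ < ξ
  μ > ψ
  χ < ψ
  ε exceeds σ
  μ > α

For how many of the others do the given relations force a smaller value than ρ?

Directly below ρ: σ, χ, α, λ, μ.
One step further: ψ (6 so far).
No other element is forced below ρ by the given relations, so the count is 6.

6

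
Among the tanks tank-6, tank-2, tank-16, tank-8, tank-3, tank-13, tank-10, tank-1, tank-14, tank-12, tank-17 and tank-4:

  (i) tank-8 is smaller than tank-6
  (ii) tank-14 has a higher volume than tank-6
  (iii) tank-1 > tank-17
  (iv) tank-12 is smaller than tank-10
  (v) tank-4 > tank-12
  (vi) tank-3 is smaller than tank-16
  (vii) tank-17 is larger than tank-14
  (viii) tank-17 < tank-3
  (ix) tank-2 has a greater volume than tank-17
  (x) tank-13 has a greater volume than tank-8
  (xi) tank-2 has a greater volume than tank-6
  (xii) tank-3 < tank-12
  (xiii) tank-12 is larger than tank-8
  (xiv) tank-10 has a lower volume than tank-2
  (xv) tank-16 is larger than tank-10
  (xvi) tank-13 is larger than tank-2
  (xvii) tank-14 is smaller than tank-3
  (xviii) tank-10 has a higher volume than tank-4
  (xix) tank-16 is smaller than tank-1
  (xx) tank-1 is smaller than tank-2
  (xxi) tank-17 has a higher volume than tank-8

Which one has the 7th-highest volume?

Piecing the relations together gives one ordering: tank-8 < tank-6 < tank-14 < tank-17 < tank-3 < tank-12 < tank-4 < tank-10 < tank-16 < tank-1 < tank-2 < tank-13.
Counting 7 from the largest end gives tank-12.

tank-12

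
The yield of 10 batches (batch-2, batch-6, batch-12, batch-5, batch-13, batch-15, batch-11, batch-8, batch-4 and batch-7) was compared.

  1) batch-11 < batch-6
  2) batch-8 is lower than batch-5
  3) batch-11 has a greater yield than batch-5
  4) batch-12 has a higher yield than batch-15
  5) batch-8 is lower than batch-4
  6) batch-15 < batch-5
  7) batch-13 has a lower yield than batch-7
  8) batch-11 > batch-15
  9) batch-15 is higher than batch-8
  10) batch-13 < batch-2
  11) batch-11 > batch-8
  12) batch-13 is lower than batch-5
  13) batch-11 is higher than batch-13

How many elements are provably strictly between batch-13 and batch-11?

1

Chaining upward from batch-13 reaches: batch-5, batch-2, batch-7, batch-6.
Chaining downward from batch-11 reaches: batch-8, batch-15, batch-5.
Strictly between batch-13 and batch-11 are those in both lists: batch-5 — 1 element.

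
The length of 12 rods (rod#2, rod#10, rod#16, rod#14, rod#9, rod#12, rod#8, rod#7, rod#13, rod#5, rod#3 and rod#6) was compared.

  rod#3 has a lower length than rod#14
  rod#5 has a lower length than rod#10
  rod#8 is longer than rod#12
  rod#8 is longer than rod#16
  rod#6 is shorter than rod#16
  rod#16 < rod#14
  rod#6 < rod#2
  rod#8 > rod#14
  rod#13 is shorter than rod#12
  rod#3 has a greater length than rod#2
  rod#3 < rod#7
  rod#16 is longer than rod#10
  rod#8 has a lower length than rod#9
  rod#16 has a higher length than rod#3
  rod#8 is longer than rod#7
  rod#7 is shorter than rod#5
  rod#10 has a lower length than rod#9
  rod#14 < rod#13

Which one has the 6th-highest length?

Chaining the given pairs: rod#6 < rod#2 < rod#3 < rod#7 < rod#5 < rod#10 < rod#16 < rod#14 < rod#13 < rod#12 < rod#8 < rod#9.
The 6th largest is rod#16.

rod#16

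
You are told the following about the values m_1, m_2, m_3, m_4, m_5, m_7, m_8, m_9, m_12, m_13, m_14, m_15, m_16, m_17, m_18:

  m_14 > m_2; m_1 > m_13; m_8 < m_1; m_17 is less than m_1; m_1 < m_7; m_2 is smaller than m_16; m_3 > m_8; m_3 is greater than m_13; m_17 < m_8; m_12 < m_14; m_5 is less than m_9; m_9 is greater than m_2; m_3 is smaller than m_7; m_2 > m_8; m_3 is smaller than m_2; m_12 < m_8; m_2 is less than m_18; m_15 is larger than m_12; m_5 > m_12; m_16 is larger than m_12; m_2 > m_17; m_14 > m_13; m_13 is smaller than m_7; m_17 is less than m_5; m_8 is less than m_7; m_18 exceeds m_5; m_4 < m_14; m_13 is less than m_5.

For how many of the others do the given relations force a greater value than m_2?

4

Directly above m_2: m_18, m_16, m_14, m_9.
Nothing else is reachable above m_2; 4 in all.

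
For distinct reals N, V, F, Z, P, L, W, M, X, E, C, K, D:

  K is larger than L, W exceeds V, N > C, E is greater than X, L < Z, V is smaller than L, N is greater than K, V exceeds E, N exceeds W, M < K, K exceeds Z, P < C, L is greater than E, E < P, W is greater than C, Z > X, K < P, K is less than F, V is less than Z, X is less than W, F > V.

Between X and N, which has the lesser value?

X

Chaining the given relations: X < E < V < L < Z < K < P < C < N.
So X < N; X is the smaller of the two.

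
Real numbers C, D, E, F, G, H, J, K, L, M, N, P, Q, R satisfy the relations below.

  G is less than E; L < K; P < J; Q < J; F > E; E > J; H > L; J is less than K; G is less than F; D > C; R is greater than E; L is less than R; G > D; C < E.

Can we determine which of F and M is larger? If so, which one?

Following every chain through M: nothing is chained to M.
F is not reached, and no chain runs the other way from F to M.
So the given relations leave the order of M and F undetermined.

undetermined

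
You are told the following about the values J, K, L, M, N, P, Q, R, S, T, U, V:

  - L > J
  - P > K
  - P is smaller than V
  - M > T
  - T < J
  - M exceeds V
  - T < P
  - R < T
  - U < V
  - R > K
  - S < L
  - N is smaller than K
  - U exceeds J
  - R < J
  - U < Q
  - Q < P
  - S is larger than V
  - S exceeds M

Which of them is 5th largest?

P

Chaining the given pairs: N < K < R < T < J < U < Q < P < V < M < S < L.
The 5th largest is P.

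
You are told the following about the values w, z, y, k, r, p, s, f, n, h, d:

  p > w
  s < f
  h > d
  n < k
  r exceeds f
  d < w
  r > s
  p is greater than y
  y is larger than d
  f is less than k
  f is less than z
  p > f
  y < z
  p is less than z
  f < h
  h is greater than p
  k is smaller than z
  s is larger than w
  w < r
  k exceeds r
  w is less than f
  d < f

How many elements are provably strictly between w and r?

2

Chaining upward from w reaches: s, f, p, k, h, z.
Chaining downward from r reaches: d, s, f.
Strictly between w and r are those in both lists: s, f — 2 elements.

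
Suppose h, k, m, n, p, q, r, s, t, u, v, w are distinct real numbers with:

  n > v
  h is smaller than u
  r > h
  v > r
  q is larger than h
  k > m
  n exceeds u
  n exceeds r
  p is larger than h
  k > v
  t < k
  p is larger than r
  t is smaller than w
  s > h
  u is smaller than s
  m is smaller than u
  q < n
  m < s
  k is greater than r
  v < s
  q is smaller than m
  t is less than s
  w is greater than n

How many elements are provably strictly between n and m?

Chaining upward from m reaches: u, s, w, k.
Chaining downward from n reaches: h, q, r, u, v.
Strictly between m and n are those in both lists: u — 1 element.

1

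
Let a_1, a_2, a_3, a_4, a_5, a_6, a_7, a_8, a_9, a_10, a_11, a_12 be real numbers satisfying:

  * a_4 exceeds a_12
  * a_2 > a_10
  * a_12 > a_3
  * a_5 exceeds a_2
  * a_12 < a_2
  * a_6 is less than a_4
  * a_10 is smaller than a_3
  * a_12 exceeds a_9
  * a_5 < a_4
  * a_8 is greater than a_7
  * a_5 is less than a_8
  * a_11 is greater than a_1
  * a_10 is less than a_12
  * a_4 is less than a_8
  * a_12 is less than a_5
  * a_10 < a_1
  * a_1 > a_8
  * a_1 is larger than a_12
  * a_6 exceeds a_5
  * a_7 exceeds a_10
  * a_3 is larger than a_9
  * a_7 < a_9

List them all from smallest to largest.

a_10 < a_7 < a_9 < a_3 < a_12 < a_2 < a_5 < a_6 < a_4 < a_8 < a_1 < a_11

Nothing is placed below a_10, so it is least; from there a_10 < a_7; a_7 < a_9; a_9 < a_3; a_3 < a_12; a_12 < a_2; a_2 < a_5; a_5 < a_6; a_6 < a_4; a_4 < a_8; a_8 < a_1; a_1 < a_11, each given directly.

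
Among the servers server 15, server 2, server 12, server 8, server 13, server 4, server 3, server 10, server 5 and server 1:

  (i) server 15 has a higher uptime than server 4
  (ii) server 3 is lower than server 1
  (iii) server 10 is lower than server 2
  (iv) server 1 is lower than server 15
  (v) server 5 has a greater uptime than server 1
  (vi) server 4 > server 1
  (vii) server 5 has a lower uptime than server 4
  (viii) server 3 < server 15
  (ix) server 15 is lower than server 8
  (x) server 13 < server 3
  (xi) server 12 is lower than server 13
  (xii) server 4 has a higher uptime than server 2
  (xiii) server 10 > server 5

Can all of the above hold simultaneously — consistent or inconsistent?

consistent

The single ordering server 12 < server 13 < server 3 < server 1 < server 5 < server 10 < server 2 < server 4 < server 15 < server 8 satisfies every listed relation, so no contradiction arises.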